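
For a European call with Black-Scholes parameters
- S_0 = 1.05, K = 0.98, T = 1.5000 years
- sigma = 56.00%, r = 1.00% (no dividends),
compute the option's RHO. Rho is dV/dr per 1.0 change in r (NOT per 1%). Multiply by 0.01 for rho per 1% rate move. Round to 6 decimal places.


Answer: Rho = 0.597716

Derivation:
d1 = 0.4653926575; d2 = -0.2204644704
phi(d1) = 0.3579959176; exp(-qT) = 1.0000000000; exp(-rT) = 0.9851119396
N(d2) = 0.4127547201
Rho = K*T*exp(-rT)*N(d2) = 0.9800 * 1.5000 * 0.9851119396 * 0.4127547201 = 0.597716


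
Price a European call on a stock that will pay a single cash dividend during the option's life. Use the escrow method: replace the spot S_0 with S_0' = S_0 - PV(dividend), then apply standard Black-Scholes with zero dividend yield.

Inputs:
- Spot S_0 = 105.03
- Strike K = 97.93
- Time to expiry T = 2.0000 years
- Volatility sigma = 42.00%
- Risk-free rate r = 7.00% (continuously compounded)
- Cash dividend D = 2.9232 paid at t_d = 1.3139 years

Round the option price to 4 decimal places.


PV(D) = D * exp(-r * t_d) = 2.9232 * 0.91212978 = 2.66633776
S_0' = S_0 - PV(D) = 105.0300 - 2.66633776 = 102.36366224
d1 = (ln(S_0'/K) + (r + sigma^2/2)*T) / (sigma*sqrt(T)) = 0.60723443
d2 = d1 - sigma*sqrt(T) = 0.01326474
exp(-rT) = 0.86935824
N(d1) = 0.72815233; N(d2) = 0.50529171
C = S_0' * N(d1) - K * exp(-rT) * N(d2) = 102.36366224 * 0.72815233 - 97.9300 * 0.86935824 * 0.50529171 = 31.5177

Answer: Price = 31.5177


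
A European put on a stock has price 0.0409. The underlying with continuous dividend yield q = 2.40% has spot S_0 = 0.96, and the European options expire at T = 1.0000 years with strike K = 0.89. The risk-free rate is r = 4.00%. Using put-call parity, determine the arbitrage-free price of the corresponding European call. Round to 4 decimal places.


Put-call parity: C - P = S_0 * exp(-qT) - K * exp(-rT).
S_0 * exp(-qT) = 0.9600 * 0.97628571 = 0.93723428
K * exp(-rT) = 0.8900 * 0.96078944 = 0.85510260
C = P + S*exp(-qT) - K*exp(-rT)
C = 0.0409 + 0.93723428 - 0.85510260 = 0.1230

Answer: Call price = 0.1230


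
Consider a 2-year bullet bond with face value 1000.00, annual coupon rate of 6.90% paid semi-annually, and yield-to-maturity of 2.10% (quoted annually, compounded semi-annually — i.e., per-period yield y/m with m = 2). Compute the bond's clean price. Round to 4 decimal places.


Answer: Price = 1093.5320

Derivation:
Coupon per period c = face * coupon_rate / m = 34.500000
Periods per year m = 2; per-period yield y/m = 0.010500
Number of cashflows N = 4
Cashflows (t years, CF_t, discount factor 1/(1+y/m)^(m*t), PV):
  t = 0.5000: CF_t = 34.500000, DF = 0.989609, PV = 34.141514
  t = 1.0000: CF_t = 34.500000, DF = 0.979326, PV = 33.786753
  t = 1.5000: CF_t = 34.500000, DF = 0.969150, PV = 33.435679
  t = 2.0000: CF_t = 1034.500000, DF = 0.959080, PV = 992.168018
Price P = sum_t PV_t = 1093.531964


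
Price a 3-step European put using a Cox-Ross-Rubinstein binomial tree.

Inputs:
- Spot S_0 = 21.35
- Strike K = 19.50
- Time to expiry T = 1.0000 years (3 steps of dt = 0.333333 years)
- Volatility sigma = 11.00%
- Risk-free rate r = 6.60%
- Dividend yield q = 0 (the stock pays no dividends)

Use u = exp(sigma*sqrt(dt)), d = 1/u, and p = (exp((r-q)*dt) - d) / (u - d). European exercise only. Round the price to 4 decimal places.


dt = T/N = 0.333333
u = exp(sigma*sqrt(dt)) = 1.065569; d = 1/u = 0.938466
p = (exp((r-q)*dt) - d) / (u - d) = 0.659135
Discount per step: exp(-r*dt) = 0.978240
Stock lattice S(k, i) with i counting down-moves:
  k=0: S(0,0) = 21.3500
  k=1: S(1,0) = 22.7499; S(1,1) = 20.0363
  k=2: S(2,0) = 24.2416; S(2,1) = 21.3500; S(2,2) = 18.8033
  k=3: S(3,0) = 25.8311; S(3,1) = 22.7499; S(3,2) = 20.0363; S(3,3) = 17.6463
Terminal payoffs V(N, i) = max(K - S_T, 0):
  V(3,0) = 0.000000; V(3,1) = 0.000000; V(3,2) = 0.000000; V(3,3) = 1.853700
Backward induction: V(k, i) = exp(-r*dt) * [p * V(k+1, i) + (1-p) * V(k+1, i+1)].
  V(2,0) = exp(-r*dt) * [p*0.000000 + (1-p)*0.000000] = 0.000000
  V(2,1) = exp(-r*dt) * [p*0.000000 + (1-p)*0.000000] = 0.000000
  V(2,2) = exp(-r*dt) * [p*0.000000 + (1-p)*1.853700] = 0.618112
  V(1,0) = exp(-r*dt) * [p*0.000000 + (1-p)*0.000000] = 0.000000
  V(1,1) = exp(-r*dt) * [p*0.000000 + (1-p)*0.618112] = 0.206108
  V(0,0) = exp(-r*dt) * [p*0.000000 + (1-p)*0.206108] = 0.068726

Answer: Price = V(0,0) = 0.0687


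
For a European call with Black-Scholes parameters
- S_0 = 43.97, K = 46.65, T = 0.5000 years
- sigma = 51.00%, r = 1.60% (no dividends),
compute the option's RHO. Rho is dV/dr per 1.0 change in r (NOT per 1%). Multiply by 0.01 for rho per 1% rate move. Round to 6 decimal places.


Answer: Rho = 8.646024

Derivation:
d1 = 0.0384323791; d2 = -0.3221920793
phi(d1) = 0.3986477608; exp(-qT) = 1.0000000000; exp(-rT) = 0.9920319148
N(d2) = 0.3736535923
Rho = K*T*exp(-rT)*N(d2) = 46.6500 * 0.5000 * 0.9920319148 * 0.3736535923 = 8.646024


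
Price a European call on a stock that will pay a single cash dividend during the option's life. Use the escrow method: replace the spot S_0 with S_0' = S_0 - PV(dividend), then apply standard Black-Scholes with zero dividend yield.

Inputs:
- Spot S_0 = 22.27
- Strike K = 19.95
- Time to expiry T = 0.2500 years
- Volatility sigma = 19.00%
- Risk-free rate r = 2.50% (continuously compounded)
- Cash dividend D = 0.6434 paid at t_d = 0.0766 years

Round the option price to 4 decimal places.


Answer: Price = 1.9939

Derivation:
PV(D) = D * exp(-r * t_d) = 0.6434 * 0.99808683 = 0.64216907
S_0' = S_0 - PV(D) = 22.2700 - 0.64216907 = 21.62783093
d1 = (ln(S_0'/K) + (r + sigma^2/2)*T) / (sigma*sqrt(T)) = 0.96330854
d2 = d1 - sigma*sqrt(T) = 0.86830854
exp(-rT) = 0.99376949
N(d1) = 0.83230364; N(d2) = 0.80738728
C = S_0' * N(d1) - K * exp(-rT) * N(d2) = 21.62783093 * 0.83230364 - 19.9500 * 0.99376949 * 0.80738728 = 1.9939


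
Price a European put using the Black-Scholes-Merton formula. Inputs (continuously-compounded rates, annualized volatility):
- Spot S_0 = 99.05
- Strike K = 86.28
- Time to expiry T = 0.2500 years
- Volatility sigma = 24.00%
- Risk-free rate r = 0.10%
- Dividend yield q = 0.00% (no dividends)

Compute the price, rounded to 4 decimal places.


d1 = (ln(S/K) + (r - q + 0.5*sigma^2) * T) / (sigma * sqrt(T)) = 1.21230793
d2 = d1 - sigma * sqrt(T) = 1.09230793
exp(-rT) = 0.99975003; exp(-qT) = 1.00000000
P = K * exp(-rT) * N(-d2) - S_0 * exp(-qT) * N(-d1)
N(-d1) = 0.11269726; N(-d2) = 0.13734889
P = 86.2800 * 0.99975003 * 0.13734889 - 99.0500 * 1.00000000 * 0.11269726 = 0.6848

Answer: Price = 0.6848


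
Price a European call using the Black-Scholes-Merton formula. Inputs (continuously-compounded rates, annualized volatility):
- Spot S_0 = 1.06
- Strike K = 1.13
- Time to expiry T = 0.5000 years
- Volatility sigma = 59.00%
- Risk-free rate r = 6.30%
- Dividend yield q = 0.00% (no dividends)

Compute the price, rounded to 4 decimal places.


d1 = (ln(S/K) + (r - q + 0.5*sigma^2) * T) / (sigma * sqrt(T)) = 0.13081781
d2 = d1 - sigma * sqrt(T) = -0.28637519
exp(-rT) = 0.96899096; exp(-qT) = 1.00000000
C = S_0 * exp(-qT) * N(d1) - K * exp(-rT) * N(d2)
N(d1) = 0.55204028; N(d2) = 0.38729539
C = 1.0600 * 1.00000000 * 0.55204028 - 1.1300 * 0.96899096 * 0.38729539 = 0.1611

Answer: Price = 0.1611


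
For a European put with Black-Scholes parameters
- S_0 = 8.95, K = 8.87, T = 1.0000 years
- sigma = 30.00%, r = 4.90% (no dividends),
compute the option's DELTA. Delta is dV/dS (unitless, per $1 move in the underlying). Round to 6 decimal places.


d1 = 0.3432624532; d2 = 0.0432624532
phi(d1) = 0.3761177239; exp(-qT) = 1.0000000000; exp(-rT) = 0.9521811297
N(-d1) = 0.3657005123
Delta = -exp(-qT) * N(-d1) = -1.0000000000 * 0.3657005123 = -0.365701

Answer: Delta = -0.365701


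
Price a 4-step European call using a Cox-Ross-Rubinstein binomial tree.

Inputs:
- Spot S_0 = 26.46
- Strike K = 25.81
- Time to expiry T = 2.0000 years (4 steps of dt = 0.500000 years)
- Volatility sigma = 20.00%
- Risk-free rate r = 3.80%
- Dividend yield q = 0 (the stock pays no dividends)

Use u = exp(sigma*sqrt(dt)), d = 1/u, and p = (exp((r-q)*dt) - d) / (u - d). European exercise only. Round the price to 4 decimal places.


dt = T/N = 0.500000
u = exp(sigma*sqrt(dt)) = 1.151910; d = 1/u = 0.868123
p = (exp((r-q)*dt) - d) / (u - d) = 0.532295
Discount per step: exp(-r*dt) = 0.981179
Stock lattice S(k, i) with i counting down-moves:
  k=0: S(0,0) = 26.4600
  k=1: S(1,0) = 30.4795; S(1,1) = 22.9705
  k=2: S(2,0) = 35.1097; S(2,1) = 26.4600; S(2,2) = 19.9413
  k=3: S(3,0) = 40.4432; S(3,1) = 30.4795; S(3,2) = 22.9705; S(3,3) = 17.3115
  k=4: S(4,0) = 46.5869; S(4,1) = 35.1097; S(4,2) = 26.4600; S(4,3) = 19.9413; S(4,4) = 15.0285
Terminal payoffs V(N, i) = max(S_T - K, 0):
  V(4,0) = 20.776909; V(4,1) = 9.299680; V(4,2) = 0.650000; V(4,3) = 0.000000; V(4,4) = 0.000000
Backward induction: V(k, i) = exp(-r*dt) * [p * V(k+1, i) + (1-p) * V(k+1, i+1)].
  V(3,0) = exp(-r*dt) * [p*20.776909 + (1-p)*9.299680] = 15.118949
  V(3,1) = exp(-r*dt) * [p*9.299680 + (1-p)*0.650000] = 5.155297
  V(3,2) = exp(-r*dt) * [p*0.650000 + (1-p)*0.000000] = 0.339480
  V(3,3) = exp(-r*dt) * [p*0.000000 + (1-p)*0.000000] = 0.000000
  V(2,0) = exp(-r*dt) * [p*15.118949 + (1-p)*5.155297] = 10.262059
  V(2,1) = exp(-r*dt) * [p*5.155297 + (1-p)*0.339480] = 2.848282
  V(2,2) = exp(-r*dt) * [p*0.339480 + (1-p)*0.000000] = 0.177303
  V(1,0) = exp(-r*dt) * [p*10.262059 + (1-p)*2.848282] = 6.666722
  V(1,1) = exp(-r*dt) * [p*2.848282 + (1-p)*0.177303] = 1.568957
  V(0,0) = exp(-r*dt) * [p*6.666722 + (1-p)*1.568957] = 4.201875

Answer: Price = V(0,0) = 4.2019


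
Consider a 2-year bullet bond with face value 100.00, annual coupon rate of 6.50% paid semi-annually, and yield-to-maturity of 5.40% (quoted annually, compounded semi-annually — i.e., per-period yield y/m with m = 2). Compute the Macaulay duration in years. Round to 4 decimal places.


Answer: Macaulay duration = 1.9086 years

Derivation:
Coupon per period c = face * coupon_rate / m = 3.250000
Periods per year m = 2; per-period yield y/m = 0.027000
Number of cashflows N = 4
Cashflows (t years, CF_t, discount factor 1/(1+y/m)^(m*t), PV):
  t = 0.5000: CF_t = 3.250000, DF = 0.973710, PV = 3.164557
  t = 1.0000: CF_t = 3.250000, DF = 0.948111, PV = 3.081360
  t = 1.5000: CF_t = 3.250000, DF = 0.923185, PV = 3.000351
  t = 2.0000: CF_t = 103.250000, DF = 0.898914, PV = 92.812888
Price P = sum_t PV_t = 102.059156
Macaulay numerator sum_t t * PV_t:
  t * PV_t at t = 0.5000: 1.582278
  t * PV_t at t = 1.0000: 3.081360
  t * PV_t at t = 1.5000: 4.500526
  t * PV_t at t = 2.0000: 185.625776
Macaulay duration D = (sum_t t * PV_t) / P = 194.789941 / 102.059156 = 1.908598


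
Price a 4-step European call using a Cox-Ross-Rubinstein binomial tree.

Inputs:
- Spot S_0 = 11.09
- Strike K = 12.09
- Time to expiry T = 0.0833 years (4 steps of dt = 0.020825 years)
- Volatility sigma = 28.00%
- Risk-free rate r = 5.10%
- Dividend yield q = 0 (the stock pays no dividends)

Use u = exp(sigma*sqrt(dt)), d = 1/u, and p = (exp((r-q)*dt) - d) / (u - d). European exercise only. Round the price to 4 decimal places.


Answer: Price = V(0,0) = 0.0603

Derivation:
dt = T/N = 0.020825
u = exp(sigma*sqrt(dt)) = 1.041234; d = 1/u = 0.960399
p = (exp((r-q)*dt) - d) / (u - d) = 0.503046
Discount per step: exp(-r*dt) = 0.998938
Stock lattice S(k, i) with i counting down-moves:
  k=0: S(0,0) = 11.0900
  k=1: S(1,0) = 11.5473; S(1,1) = 10.6508
  k=2: S(2,0) = 12.0234; S(2,1) = 11.0900; S(2,2) = 10.2290
  k=3: S(3,0) = 12.5192; S(3,1) = 11.5473; S(3,2) = 10.6508; S(3,3) = 9.8240
  k=4: S(4,0) = 13.0354; S(4,1) = 12.0234; S(4,2) = 11.0900; S(4,3) = 10.2290; S(4,4) = 9.4349
Terminal payoffs V(N, i) = max(S_T - K, 0):
  V(4,0) = 0.945411; V(4,1) = 0.000000; V(4,2) = 0.000000; V(4,3) = 0.000000; V(4,4) = 0.000000
Backward induction: V(k, i) = exp(-r*dt) * [p * V(k+1, i) + (1-p) * V(k+1, i+1)].
  V(3,0) = exp(-r*dt) * [p*0.945411 + (1-p)*0.000000] = 0.475080
  V(3,1) = exp(-r*dt) * [p*0.000000 + (1-p)*0.000000] = 0.000000
  V(3,2) = exp(-r*dt) * [p*0.000000 + (1-p)*0.000000] = 0.000000
  V(3,3) = exp(-r*dt) * [p*0.000000 + (1-p)*0.000000] = 0.000000
  V(2,0) = exp(-r*dt) * [p*0.475080 + (1-p)*0.000000] = 0.238733
  V(2,1) = exp(-r*dt) * [p*0.000000 + (1-p)*0.000000] = 0.000000
  V(2,2) = exp(-r*dt) * [p*0.000000 + (1-p)*0.000000] = 0.000000
  V(1,0) = exp(-r*dt) * [p*0.238733 + (1-p)*0.000000] = 0.119966
  V(1,1) = exp(-r*dt) * [p*0.000000 + (1-p)*0.000000] = 0.000000
  V(0,0) = exp(-r*dt) * [p*0.119966 + (1-p)*0.000000] = 0.060284


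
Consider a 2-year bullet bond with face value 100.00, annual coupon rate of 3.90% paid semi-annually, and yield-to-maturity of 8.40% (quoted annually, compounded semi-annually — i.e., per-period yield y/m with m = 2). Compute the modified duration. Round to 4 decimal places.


Coupon per period c = face * coupon_rate / m = 1.950000
Periods per year m = 2; per-period yield y/m = 0.042000
Number of cashflows N = 4
Cashflows (t years, CF_t, discount factor 1/(1+y/m)^(m*t), PV):
  t = 0.5000: CF_t = 1.950000, DF = 0.959693, PV = 1.871401
  t = 1.0000: CF_t = 1.950000, DF = 0.921010, PV = 1.795970
  t = 1.5000: CF_t = 1.950000, DF = 0.883887, PV = 1.723580
  t = 2.0000: CF_t = 101.950000, DF = 0.848260, PV = 86.480134
Price P = sum_t PV_t = 91.871086
First compute Macaulay numerator sum_t t * PV_t:
  t * PV_t at t = 0.5000: 0.935701
  t * PV_t at t = 1.0000: 1.795970
  t * PV_t at t = 1.5000: 2.585370
  t * PV_t at t = 2.0000: 172.960268
Macaulay duration D = 178.277309 / 91.871086 = 1.940516
Modified duration = D / (1 + y/m) = 1.940516 / (1 + 0.042000) = 1.862299

Answer: Modified duration = 1.8623


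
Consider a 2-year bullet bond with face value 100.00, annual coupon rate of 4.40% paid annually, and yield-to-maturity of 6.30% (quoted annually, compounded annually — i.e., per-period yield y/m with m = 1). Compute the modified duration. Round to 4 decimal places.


Coupon per period c = face * coupon_rate / m = 4.400000
Periods per year m = 1; per-period yield y/m = 0.063000
Number of cashflows N = 2
Cashflows (t years, CF_t, discount factor 1/(1+y/m)^(m*t), PV):
  t = 1.0000: CF_t = 4.400000, DF = 0.940734, PV = 4.139229
  t = 2.0000: CF_t = 104.400000, DF = 0.884980, PV = 92.391915
Price P = sum_t PV_t = 96.531144
First compute Macaulay numerator sum_t t * PV_t:
  t * PV_t at t = 1.0000: 4.139229
  t * PV_t at t = 2.0000: 184.783830
Macaulay duration D = 188.923059 / 96.531144 = 1.957120
Modified duration = D / (1 + y/m) = 1.957120 / (1 + 0.063000) = 1.841129

Answer: Modified duration = 1.8411


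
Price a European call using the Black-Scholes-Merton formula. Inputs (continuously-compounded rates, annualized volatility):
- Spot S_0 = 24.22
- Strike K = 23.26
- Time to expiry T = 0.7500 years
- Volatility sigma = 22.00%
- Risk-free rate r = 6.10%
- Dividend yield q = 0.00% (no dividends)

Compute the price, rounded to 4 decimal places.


d1 = (ln(S/K) + (r - q + 0.5*sigma^2) * T) / (sigma * sqrt(T)) = 0.54766182
d2 = d1 - sigma * sqrt(T) = 0.35713623
exp(-rT) = 0.95528075; exp(-qT) = 1.00000000
C = S_0 * exp(-qT) * N(d1) - K * exp(-rT) * N(d2)
N(d1) = 0.70803793; N(d2) = 0.63950509
C = 24.2200 * 1.00000000 * 0.70803793 - 23.2600 * 0.95528075 * 0.63950509 = 2.9390

Answer: Price = 2.9390


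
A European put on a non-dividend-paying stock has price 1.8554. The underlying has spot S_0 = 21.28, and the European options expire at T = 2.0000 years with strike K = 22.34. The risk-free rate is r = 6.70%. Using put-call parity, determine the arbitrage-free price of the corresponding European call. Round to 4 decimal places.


Answer: Call price = 3.5971

Derivation:
Put-call parity: C - P = S_0 * exp(-qT) - K * exp(-rT).
S_0 * exp(-qT) = 21.2800 * 1.00000000 = 21.28000000
K * exp(-rT) = 22.3400 * 0.87459006 = 19.53834204
C = P + S*exp(-qT) - K*exp(-rT)
C = 1.8554 + 21.28000000 - 19.53834204 = 3.5971


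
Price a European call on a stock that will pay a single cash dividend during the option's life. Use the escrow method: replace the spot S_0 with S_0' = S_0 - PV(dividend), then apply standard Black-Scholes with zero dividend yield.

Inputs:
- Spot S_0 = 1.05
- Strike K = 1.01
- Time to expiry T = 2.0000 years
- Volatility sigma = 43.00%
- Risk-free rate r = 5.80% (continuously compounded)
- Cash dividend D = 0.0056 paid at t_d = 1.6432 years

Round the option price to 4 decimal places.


PV(D) = D * exp(-r * t_d) = 0.0056 * 0.90909507 = 0.00509093
S_0' = S_0 - PV(D) = 1.0500 - 0.00509093 = 1.04490907
d1 = (ln(S_0'/K) + (r + sigma^2/2)*T) / (sigma*sqrt(T)) = 0.55068742
d2 = d1 - sigma*sqrt(T) = -0.05742441
exp(-rT) = 0.89047522
N(d1) = 0.70907601; N(d2) = 0.47710356
C = S_0' * N(d1) - K * exp(-rT) * N(d2) = 1.04490907 * 0.70907601 - 1.0100 * 0.89047522 * 0.47710356 = 0.3118

Answer: Price = 0.3118


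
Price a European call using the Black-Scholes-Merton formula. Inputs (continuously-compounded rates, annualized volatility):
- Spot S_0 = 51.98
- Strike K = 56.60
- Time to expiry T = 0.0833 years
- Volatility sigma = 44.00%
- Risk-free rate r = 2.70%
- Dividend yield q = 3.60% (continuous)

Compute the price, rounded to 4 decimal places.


Answer: Price = 1.0202

Derivation:
d1 = (ln(S/K) + (r - q + 0.5*sigma^2) * T) / (sigma * sqrt(T)) = -0.61292387
d2 = d1 - sigma * sqrt(T) = -0.73991553
exp(-rT) = 0.99775343; exp(-qT) = 0.99700569
C = S_0 * exp(-qT) * N(d1) - K * exp(-rT) * N(d2)
N(d1) = 0.26996334; N(d2) = 0.22967563
C = 51.9800 * 0.99700569 * 0.26996334 - 56.6000 * 0.99775343 * 0.22967563 = 1.0202


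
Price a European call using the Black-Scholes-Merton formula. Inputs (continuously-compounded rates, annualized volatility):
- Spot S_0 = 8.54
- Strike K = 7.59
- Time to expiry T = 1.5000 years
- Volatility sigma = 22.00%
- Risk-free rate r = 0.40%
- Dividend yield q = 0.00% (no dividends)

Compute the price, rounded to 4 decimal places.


Answer: Price = 1.4485

Derivation:
d1 = (ln(S/K) + (r - q + 0.5*sigma^2) * T) / (sigma * sqrt(T)) = 0.59466714
d2 = d1 - sigma * sqrt(T) = 0.32522327
exp(-rT) = 0.99401796; exp(-qT) = 1.00000000
C = S_0 * exp(-qT) * N(d1) - K * exp(-rT) * N(d2)
N(d1) = 0.72396700; N(d2) = 0.62749395
C = 8.5400 * 1.00000000 * 0.72396700 - 7.5900 * 0.99401796 * 0.62749395 = 1.4485


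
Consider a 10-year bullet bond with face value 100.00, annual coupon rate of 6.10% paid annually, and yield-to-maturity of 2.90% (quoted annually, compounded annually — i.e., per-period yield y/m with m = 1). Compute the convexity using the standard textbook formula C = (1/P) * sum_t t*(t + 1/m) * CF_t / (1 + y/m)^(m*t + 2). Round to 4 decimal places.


Answer: Convexity = 77.2185

Derivation:
Coupon per period c = face * coupon_rate / m = 6.100000
Periods per year m = 1; per-period yield y/m = 0.029000
Number of cashflows N = 10
Cashflows (t years, CF_t, discount factor 1/(1+y/m)^(m*t), PV):
  t = 1.0000: CF_t = 6.100000, DF = 0.971817, PV = 5.928086
  t = 2.0000: CF_t = 6.100000, DF = 0.944429, PV = 5.761016
  t = 3.0000: CF_t = 6.100000, DF = 0.917812, PV = 5.598655
  t = 4.0000: CF_t = 6.100000, DF = 0.891946, PV = 5.440870
  t = 5.0000: CF_t = 6.100000, DF = 0.866808, PV = 5.287531
  t = 6.0000: CF_t = 6.100000, DF = 0.842379, PV = 5.138515
  t = 7.0000: CF_t = 6.100000, DF = 0.818639, PV = 4.993697
  t = 8.0000: CF_t = 6.100000, DF = 0.795567, PV = 4.852961
  t = 9.0000: CF_t = 6.100000, DF = 0.773146, PV = 4.716192
  t = 10.0000: CF_t = 106.100000, DF = 0.751357, PV = 79.718962
Price P = sum_t PV_t = 127.436485
Convexity numerator sum_t t*(t + 1/m) * CF_t / (1+y/m)^(m*t + 2):
  t = 1.0000: term = 11.197310
  t = 2.0000: term = 32.645219
  t = 3.0000: term = 63.450377
  t = 4.0000: term = 102.770290
  t = 5.0000: term = 149.810918
  t = 6.0000: term = 203.824379
  t = 7.0000: term = 264.106743
  t = 8.0000: term = 329.995930
  t = 9.0000: term = 400.869692
  t = 10.0000: term = 8281.777756
Convexity = (1/P) * sum = 9840.448614 / 127.436485 = 77.218456


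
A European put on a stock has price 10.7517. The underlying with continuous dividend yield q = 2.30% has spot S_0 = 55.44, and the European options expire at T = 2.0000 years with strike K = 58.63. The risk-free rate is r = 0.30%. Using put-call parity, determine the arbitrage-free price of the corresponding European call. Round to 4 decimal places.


Put-call parity: C - P = S_0 * exp(-qT) - K * exp(-rT).
S_0 * exp(-qT) = 55.4400 * 0.95504196 = 52.94752638
K * exp(-rT) = 58.6300 * 0.99401796 = 58.27927323
C = P + S*exp(-qT) - K*exp(-rT)
C = 10.7517 + 52.94752638 - 58.27927323 = 5.4200

Answer: Call price = 5.4200


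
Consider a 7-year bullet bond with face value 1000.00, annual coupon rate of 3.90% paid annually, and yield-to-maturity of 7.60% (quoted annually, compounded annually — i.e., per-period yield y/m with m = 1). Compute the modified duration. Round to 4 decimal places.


Coupon per period c = face * coupon_rate / m = 39.000000
Periods per year m = 1; per-period yield y/m = 0.076000
Number of cashflows N = 7
Cashflows (t years, CF_t, discount factor 1/(1+y/m)^(m*t), PV):
  t = 1.0000: CF_t = 39.000000, DF = 0.929368, PV = 36.245353
  t = 2.0000: CF_t = 39.000000, DF = 0.863725, PV = 33.685272
  t = 3.0000: CF_t = 39.000000, DF = 0.802718, PV = 31.306015
  t = 4.0000: CF_t = 39.000000, DF = 0.746021, PV = 29.094810
  t = 5.0000: CF_t = 39.000000, DF = 0.693328, PV = 27.039786
  t = 6.0000: CF_t = 39.000000, DF = 0.644357, PV = 25.129913
  t = 7.0000: CF_t = 1039.000000, DF = 0.598845, PV = 622.199486
Price P = sum_t PV_t = 804.700636
First compute Macaulay numerator sum_t t * PV_t:
  t * PV_t at t = 1.0000: 36.245353
  t * PV_t at t = 2.0000: 67.370545
  t * PV_t at t = 3.0000: 93.918046
  t * PV_t at t = 4.0000: 116.379239
  t * PV_t at t = 5.0000: 135.198930
  t * PV_t at t = 6.0000: 150.779476
  t * PV_t at t = 7.0000: 4355.396404
Macaulay duration D = 4955.287993 / 804.700636 = 6.157927
Modified duration = D / (1 + y/m) = 6.157927 / (1 + 0.076000) = 5.722981

Answer: Modified duration = 5.7230


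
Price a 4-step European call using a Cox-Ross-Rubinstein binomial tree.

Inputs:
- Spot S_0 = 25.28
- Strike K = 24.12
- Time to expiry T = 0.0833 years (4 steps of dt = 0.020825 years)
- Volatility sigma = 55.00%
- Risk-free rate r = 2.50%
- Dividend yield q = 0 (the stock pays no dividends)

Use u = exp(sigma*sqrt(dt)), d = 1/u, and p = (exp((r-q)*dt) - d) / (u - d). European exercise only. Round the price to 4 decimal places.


dt = T/N = 0.020825
u = exp(sigma*sqrt(dt)) = 1.082605; d = 1/u = 0.923698
p = (exp((r-q)*dt) - d) / (u - d) = 0.483445
Discount per step: exp(-r*dt) = 0.999480
Stock lattice S(k, i) with i counting down-moves:
  k=0: S(0,0) = 25.2800
  k=1: S(1,0) = 27.3682; S(1,1) = 23.3511
  k=2: S(2,0) = 29.6290; S(2,1) = 25.2800; S(2,2) = 21.5694
  k=3: S(3,0) = 32.0765; S(3,1) = 27.3682; S(3,2) = 23.3511; S(3,3) = 19.9236
  k=4: S(4,0) = 34.7261; S(4,1) = 29.6290; S(4,2) = 25.2800; S(4,3) = 21.5694; S(4,4) = 18.4034
Terminal payoffs V(N, i) = max(S_T - K, 0):
  V(4,0) = 10.606139; V(4,1) = 5.508986; V(4,2) = 1.160000; V(4,3) = 0.000000; V(4,4) = 0.000000
Backward induction: V(k, i) = exp(-r*dt) * [p * V(k+1, i) + (1-p) * V(k+1, i+1)].
  V(3,0) = exp(-r*dt) * [p*10.606139 + (1-p)*5.508986] = 7.969030
  V(3,1) = exp(-r*dt) * [p*5.508986 + (1-p)*1.160000] = 3.260798
  V(3,2) = exp(-r*dt) * [p*1.160000 + (1-p)*0.000000] = 0.560504
  V(3,3) = exp(-r*dt) * [p*0.000000 + (1-p)*0.000000] = 0.000000
  V(2,0) = exp(-r*dt) * [p*7.969030 + (1-p)*3.260798] = 5.534088
  V(2,1) = exp(-r*dt) * [p*3.260798 + (1-p)*0.560504] = 1.864977
  V(2,2) = exp(-r*dt) * [p*0.560504 + (1-p)*0.000000] = 0.270832
  V(1,0) = exp(-r*dt) * [p*5.534088 + (1-p)*1.864977] = 3.636897
  V(1,1) = exp(-r*dt) * [p*1.864977 + (1-p)*0.270832] = 1.040972
  V(0,0) = exp(-r*dt) * [p*3.636897 + (1-p)*1.040972] = 2.294764

Answer: Price = V(0,0) = 2.2948


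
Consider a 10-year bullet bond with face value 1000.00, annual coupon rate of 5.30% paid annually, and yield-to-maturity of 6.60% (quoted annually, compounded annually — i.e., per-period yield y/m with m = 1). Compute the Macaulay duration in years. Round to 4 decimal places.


Coupon per period c = face * coupon_rate / m = 53.000000
Periods per year m = 1; per-period yield y/m = 0.066000
Number of cashflows N = 10
Cashflows (t years, CF_t, discount factor 1/(1+y/m)^(m*t), PV):
  t = 1.0000: CF_t = 53.000000, DF = 0.938086, PV = 49.718574
  t = 2.0000: CF_t = 53.000000, DF = 0.880006, PV = 46.640313
  t = 3.0000: CF_t = 53.000000, DF = 0.825521, PV = 43.752639
  t = 4.0000: CF_t = 53.000000, DF = 0.774410, PV = 41.043752
  t = 5.0000: CF_t = 53.000000, DF = 0.726464, PV = 38.502581
  t = 6.0000: CF_t = 53.000000, DF = 0.681486, PV = 36.118744
  t = 7.0000: CF_t = 53.000000, DF = 0.639292, PV = 33.882499
  t = 8.0000: CF_t = 53.000000, DF = 0.599711, PV = 31.784708
  t = 9.0000: CF_t = 53.000000, DF = 0.562581, PV = 29.816800
  t = 10.0000: CF_t = 1053.000000, DF = 0.527750, PV = 555.720380
Price P = sum_t PV_t = 906.980991
Macaulay numerator sum_t t * PV_t:
  t * PV_t at t = 1.0000: 49.718574
  t * PV_t at t = 2.0000: 93.280627
  t * PV_t at t = 3.0000: 131.257918
  t * PV_t at t = 4.0000: 164.175007
  t * PV_t at t = 5.0000: 192.512906
  t * PV_t at t = 6.0000: 216.712465
  t * PV_t at t = 7.0000: 237.177494
  t * PV_t at t = 8.0000: 254.277668
  t * PV_t at t = 9.0000: 268.351197
  t * PV_t at t = 10.0000: 5557.203803
Macaulay duration D = (sum_t t * PV_t) / P = 7164.667659 / 906.980991 = 7.899468

Answer: Macaulay duration = 7.8995 years


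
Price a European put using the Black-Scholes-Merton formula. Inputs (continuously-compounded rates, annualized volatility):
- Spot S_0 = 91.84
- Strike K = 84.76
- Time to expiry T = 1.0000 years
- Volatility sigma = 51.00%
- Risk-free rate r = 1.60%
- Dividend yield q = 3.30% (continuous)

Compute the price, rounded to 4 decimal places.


Answer: Price = 14.7454

Derivation:
d1 = (ln(S/K) + (r - q + 0.5*sigma^2) * T) / (sigma * sqrt(T)) = 0.37896902
d2 = d1 - sigma * sqrt(T) = -0.13103098
exp(-rT) = 0.98412732; exp(-qT) = 0.96753856
P = K * exp(-rT) * N(-d2) - S_0 * exp(-qT) * N(-d1)
N(-d1) = 0.35235544; N(-d2) = 0.55212460
P = 84.7600 * 0.98412732 * 0.55212460 - 91.8400 * 0.96753856 * 0.35235544 = 14.7454


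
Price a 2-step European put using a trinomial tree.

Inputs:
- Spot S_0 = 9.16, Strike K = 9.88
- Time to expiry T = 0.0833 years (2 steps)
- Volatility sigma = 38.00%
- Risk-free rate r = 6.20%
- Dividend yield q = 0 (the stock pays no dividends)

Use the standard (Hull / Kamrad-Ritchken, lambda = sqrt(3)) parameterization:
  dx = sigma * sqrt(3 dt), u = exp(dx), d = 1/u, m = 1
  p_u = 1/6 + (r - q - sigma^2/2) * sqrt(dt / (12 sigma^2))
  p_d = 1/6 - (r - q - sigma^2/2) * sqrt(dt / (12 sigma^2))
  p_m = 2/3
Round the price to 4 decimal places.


Answer: Price = V(0,0) = 0.8568

Derivation:
dt = T/N = 0.041650; dx = sigma*sqrt(3*dt) = 0.134323
u = exp(dx) = 1.143763; d = 1/u = 0.874307
p_u = 0.165085, p_m = 0.666667, p_d = 0.168248
Discount per step: exp(-r*dt) = 0.997421
Stock lattice S(k, j) with j the centered position index:
  k=0: S(0,+0) = 9.1600
  k=1: S(1,-1) = 8.0087; S(1,+0) = 9.1600; S(1,+1) = 10.4769
  k=2: S(2,-2) = 7.0020; S(2,-1) = 8.0087; S(2,+0) = 9.1600; S(2,+1) = 10.4769; S(2,+2) = 11.9830
Terminal payoffs V(N, j) = max(K - S_T, 0):
  V(2,-2) = 2.877975; V(2,-1) = 1.871346; V(2,+0) = 0.720000; V(2,+1) = 0.000000; V(2,+2) = 0.000000
Backward induction: V(k, j) = exp(-r*dt) * [p_u * V(k+1, j+1) + p_m * V(k+1, j) + p_d * V(k+1, j-1)]
  V(1,-1) = exp(-r*dt) * [p_u*0.720000 + p_m*1.871346 + p_d*2.877975] = 1.845866
  V(1,+0) = exp(-r*dt) * [p_u*0.000000 + p_m*0.720000 + p_d*1.871346] = 0.792800
  V(1,+1) = exp(-r*dt) * [p_u*0.000000 + p_m*0.000000 + p_d*0.720000] = 0.120826
  V(0,+0) = exp(-r*dt) * [p_u*0.120826 + p_m*0.792800 + p_d*1.845866] = 0.856828


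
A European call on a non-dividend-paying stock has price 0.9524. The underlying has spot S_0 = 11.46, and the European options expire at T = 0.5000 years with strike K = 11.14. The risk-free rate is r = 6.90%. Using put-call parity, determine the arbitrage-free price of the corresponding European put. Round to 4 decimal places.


Put-call parity: C - P = S_0 * exp(-qT) - K * exp(-rT).
S_0 * exp(-qT) = 11.4600 * 1.00000000 = 11.46000000
K * exp(-rT) = 11.1400 * 0.96608834 = 10.76222410
P = C - S*exp(-qT) + K*exp(-rT)
P = 0.9524 - 11.46000000 + 10.76222410 = 0.2546

Answer: Put price = 0.2546


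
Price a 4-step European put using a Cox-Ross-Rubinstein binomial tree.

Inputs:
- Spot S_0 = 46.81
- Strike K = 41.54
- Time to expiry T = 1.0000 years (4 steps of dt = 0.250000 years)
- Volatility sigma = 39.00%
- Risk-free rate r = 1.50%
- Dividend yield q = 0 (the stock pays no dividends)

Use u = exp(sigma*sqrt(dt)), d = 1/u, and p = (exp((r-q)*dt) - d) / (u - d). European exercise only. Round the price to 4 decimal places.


Answer: Price = V(0,0) = 4.4713

Derivation:
dt = T/N = 0.250000
u = exp(sigma*sqrt(dt)) = 1.215311; d = 1/u = 0.822835
p = (exp((r-q)*dt) - d) / (u - d) = 0.460977
Discount per step: exp(-r*dt) = 0.996257
Stock lattice S(k, i) with i counting down-moves:
  k=0: S(0,0) = 46.8100
  k=1: S(1,0) = 56.8887; S(1,1) = 38.5169
  k=2: S(2,0) = 69.1375; S(2,1) = 46.8100; S(2,2) = 31.6930
  k=3: S(3,0) = 84.0235; S(3,1) = 56.8887; S(3,2) = 38.5169; S(3,3) = 26.0781
  k=4: S(4,0) = 102.1147; S(4,1) = 69.1375; S(4,2) = 46.8100; S(4,3) = 31.6930; S(4,4) = 21.4580
Terminal payoffs V(N, i) = max(K - S_T, 0):
  V(4,0) = 0.000000; V(4,1) = 0.000000; V(4,2) = 0.000000; V(4,3) = 9.846968; V(4,4) = 20.082015
Backward induction: V(k, i) = exp(-r*dt) * [p * V(k+1, i) + (1-p) * V(k+1, i+1)].
  V(3,0) = exp(-r*dt) * [p*0.000000 + (1-p)*0.000000] = 0.000000
  V(3,1) = exp(-r*dt) * [p*0.000000 + (1-p)*0.000000] = 0.000000
  V(3,2) = exp(-r*dt) * [p*0.000000 + (1-p)*9.846968] = 5.287880
  V(3,3) = exp(-r*dt) * [p*9.846968 + (1-p)*20.082015] = 15.306391
  V(2,0) = exp(-r*dt) * [p*0.000000 + (1-p)*0.000000] = 0.000000
  V(2,1) = exp(-r*dt) * [p*0.000000 + (1-p)*5.287880] = 2.839623
  V(2,2) = exp(-r*dt) * [p*5.287880 + (1-p)*15.306391] = 10.648087
  V(1,0) = exp(-r*dt) * [p*0.000000 + (1-p)*2.839623] = 1.524894
  V(1,1) = exp(-r*dt) * [p*2.839623 + (1-p)*10.648087] = 7.022186
  V(0,0) = exp(-r*dt) * [p*1.524894 + (1-p)*7.022186] = 4.471264


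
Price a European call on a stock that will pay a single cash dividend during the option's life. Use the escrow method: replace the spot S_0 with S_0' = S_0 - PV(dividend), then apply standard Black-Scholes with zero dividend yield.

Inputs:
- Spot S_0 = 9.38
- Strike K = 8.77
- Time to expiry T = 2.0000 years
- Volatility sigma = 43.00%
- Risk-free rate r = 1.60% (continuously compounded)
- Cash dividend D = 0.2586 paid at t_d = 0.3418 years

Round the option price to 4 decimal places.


Answer: Price = 2.4330

Derivation:
PV(D) = D * exp(-r * t_d) = 0.2586 * 0.99454613 = 0.25718963
S_0' = S_0 - PV(D) = 9.3800 - 0.25718963 = 9.12281037
d1 = (ln(S_0'/K) + (r + sigma^2/2)*T) / (sigma*sqrt(T)) = 0.42153612
d2 = d1 - sigma*sqrt(T) = -0.18657571
exp(-rT) = 0.96850658
N(d1) = 0.66331818; N(d2) = 0.42599666
C = S_0' * N(d1) - K * exp(-rT) * N(d2) = 9.12281037 * 0.66331818 - 8.7700 * 0.96850658 * 0.42599666 = 2.4330


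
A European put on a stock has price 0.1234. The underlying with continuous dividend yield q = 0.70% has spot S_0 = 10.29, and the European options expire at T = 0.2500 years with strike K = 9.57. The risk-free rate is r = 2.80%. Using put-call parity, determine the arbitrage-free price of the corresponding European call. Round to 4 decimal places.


Answer: Call price = 0.8922

Derivation:
Put-call parity: C - P = S_0 * exp(-qT) - K * exp(-rT).
S_0 * exp(-qT) = 10.2900 * 0.99825153 = 10.27200825
K * exp(-rT) = 9.5700 * 0.99302444 = 9.50324392
C = P + S*exp(-qT) - K*exp(-rT)
C = 0.1234 + 10.27200825 - 9.50324392 = 0.8922


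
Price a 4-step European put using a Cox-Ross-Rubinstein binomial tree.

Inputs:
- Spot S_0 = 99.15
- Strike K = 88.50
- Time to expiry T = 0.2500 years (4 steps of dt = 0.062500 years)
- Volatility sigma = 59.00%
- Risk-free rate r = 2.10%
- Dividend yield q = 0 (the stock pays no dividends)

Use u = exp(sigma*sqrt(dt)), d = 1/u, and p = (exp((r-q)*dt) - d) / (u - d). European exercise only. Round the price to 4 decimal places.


Answer: Price = V(0,0) = 6.8013

Derivation:
dt = T/N = 0.062500
u = exp(sigma*sqrt(dt)) = 1.158933; d = 1/u = 0.862862
p = (exp((r-q)*dt) - d) / (u - d) = 0.467628
Discount per step: exp(-r*dt) = 0.998688
Stock lattice S(k, i) with i counting down-moves:
  k=0: S(0,0) = 99.1500
  k=1: S(1,0) = 114.9082; S(1,1) = 85.5528
  k=2: S(2,0) = 133.1710; S(2,1) = 99.1500; S(2,2) = 73.8203
  k=3: S(3,0) = 154.3363; S(3,1) = 114.9082; S(3,2) = 85.5528; S(3,3) = 63.6968
  k=4: S(4,0) = 178.8655; S(4,1) = 133.1710; S(4,2) = 99.1500; S(4,3) = 73.8203; S(4,4) = 54.9616
Terminal payoffs V(N, i) = max(K - S_T, 0):
  V(4,0) = 0.000000; V(4,1) = 0.000000; V(4,2) = 0.000000; V(4,3) = 14.679693; V(4,4) = 33.538450
Backward induction: V(k, i) = exp(-r*dt) * [p * V(k+1, i) + (1-p) * V(k+1, i+1)].
  V(3,0) = exp(-r*dt) * [p*0.000000 + (1-p)*0.000000] = 0.000000
  V(3,1) = exp(-r*dt) * [p*0.000000 + (1-p)*0.000000] = 0.000000
  V(3,2) = exp(-r*dt) * [p*0.000000 + (1-p)*14.679693] = 7.804812
  V(3,3) = exp(-r*dt) * [p*14.679693 + (1-p)*33.538450] = 24.687150
  V(2,0) = exp(-r*dt) * [p*0.000000 + (1-p)*0.000000] = 0.000000
  V(2,1) = exp(-r*dt) * [p*0.000000 + (1-p)*7.804812] = 4.149616
  V(2,2) = exp(-r*dt) * [p*7.804812 + (1-p)*24.687150] = 16.770476
  V(1,0) = exp(-r*dt) * [p*0.000000 + (1-p)*4.149616] = 2.206243
  V(1,1) = exp(-r*dt) * [p*4.149616 + (1-p)*16.770476] = 10.854356
  V(0,0) = exp(-r*dt) * [p*2.206243 + (1-p)*10.854356] = 6.801327


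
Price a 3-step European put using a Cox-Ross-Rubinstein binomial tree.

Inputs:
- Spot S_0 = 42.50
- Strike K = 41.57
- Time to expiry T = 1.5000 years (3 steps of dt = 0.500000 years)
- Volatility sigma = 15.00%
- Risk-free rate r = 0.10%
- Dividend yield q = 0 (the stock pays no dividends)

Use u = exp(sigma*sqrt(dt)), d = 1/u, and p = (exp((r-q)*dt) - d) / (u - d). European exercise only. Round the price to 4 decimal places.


Answer: Price = V(0,0) = 2.8423

Derivation:
dt = T/N = 0.500000
u = exp(sigma*sqrt(dt)) = 1.111895; d = 1/u = 0.899365
p = (exp((r-q)*dt) - d) / (u - d) = 0.475862
Discount per step: exp(-r*dt) = 0.999500
Stock lattice S(k, i) with i counting down-moves:
  k=0: S(0,0) = 42.5000
  k=1: S(1,0) = 47.2555; S(1,1) = 38.2230
  k=2: S(2,0) = 52.5432; S(2,1) = 42.5000; S(2,2) = 34.3765
  k=3: S(3,0) = 58.4226; S(3,1) = 47.2555; S(3,2) = 38.2230; S(3,3) = 30.9170
Terminal payoffs V(N, i) = max(K - S_T, 0):
  V(3,0) = 0.000000; V(3,1) = 0.000000; V(3,2) = 3.346976; V(3,3) = 10.653005
Backward induction: V(k, i) = exp(-r*dt) * [p * V(k+1, i) + (1-p) * V(k+1, i+1)].
  V(2,0) = exp(-r*dt) * [p*0.000000 + (1-p)*0.000000] = 0.000000
  V(2,1) = exp(-r*dt) * [p*0.000000 + (1-p)*3.346976] = 1.753402
  V(2,2) = exp(-r*dt) * [p*3.346976 + (1-p)*10.653005] = 7.172760
  V(1,0) = exp(-r*dt) * [p*0.000000 + (1-p)*1.753402] = 0.918566
  V(1,1) = exp(-r*dt) * [p*1.753402 + (1-p)*7.172760] = 4.591599
  V(0,0) = exp(-r*dt) * [p*0.918566 + (1-p)*4.591599] = 2.842323


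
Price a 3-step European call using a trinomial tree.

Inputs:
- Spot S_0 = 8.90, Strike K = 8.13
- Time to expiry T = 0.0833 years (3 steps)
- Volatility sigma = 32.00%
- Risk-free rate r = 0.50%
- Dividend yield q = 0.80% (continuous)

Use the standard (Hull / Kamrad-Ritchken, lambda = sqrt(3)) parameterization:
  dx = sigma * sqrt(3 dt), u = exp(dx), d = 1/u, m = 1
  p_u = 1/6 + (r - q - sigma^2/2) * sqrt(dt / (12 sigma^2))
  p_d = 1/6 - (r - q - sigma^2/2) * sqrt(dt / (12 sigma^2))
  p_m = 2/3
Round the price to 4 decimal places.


Answer: Price = V(0,0) = 0.8232

Derivation:
dt = T/N = 0.027767; dx = sigma*sqrt(3*dt) = 0.092358
u = exp(dx) = 1.096757; d = 1/u = 0.911779
p_u = 0.158519, p_m = 0.666667, p_d = 0.174814
Discount per step: exp(-r*dt) = 0.999861
Stock lattice S(k, j) with j the centered position index:
  k=0: S(0,+0) = 8.9000
  k=1: S(1,-1) = 8.1148; S(1,+0) = 8.9000; S(1,+1) = 9.7611
  k=2: S(2,-2) = 7.3989; S(2,-1) = 8.1148; S(2,+0) = 8.9000; S(2,+1) = 9.7611; S(2,+2) = 10.7056
  k=3: S(3,-3) = 6.7462; S(3,-2) = 7.3989; S(3,-1) = 8.1148; S(3,+0) = 8.9000; S(3,+1) = 9.7611; S(3,+2) = 10.7056; S(3,+3) = 11.7414
Terminal payoffs V(N, j) = max(S_T - K, 0):
  V(3,-3) = 0.000000; V(3,-2) = 0.000000; V(3,-1) = 0.000000; V(3,+0) = 0.770000; V(3,+1) = 1.631137; V(3,+2) = 2.575594; V(3,+3) = 3.611434
Backward induction: V(k, j) = exp(-r*dt) * [p_u * V(k+1, j+1) + p_m * V(k+1, j) + p_d * V(k+1, j-1)]
  V(2,-2) = exp(-r*dt) * [p_u*0.000000 + p_m*0.000000 + p_d*0.000000] = 0.000000
  V(2,-1) = exp(-r*dt) * [p_u*0.770000 + p_m*0.000000 + p_d*0.000000] = 0.122043
  V(2,+0) = exp(-r*dt) * [p_u*1.631137 + p_m*0.770000 + p_d*0.000000] = 0.771793
  V(2,+1) = exp(-r*dt) * [p_u*2.575594 + p_m*1.631137 + p_d*0.770000] = 1.630086
  V(2,+2) = exp(-r*dt) * [p_u*3.611434 + p_m*2.575594 + p_d*1.631137] = 2.574333
  V(1,-1) = exp(-r*dt) * [p_u*0.771793 + p_m*0.122043 + p_d*0.000000] = 0.203678
  V(1,+0) = exp(-r*dt) * [p_u*1.630086 + p_m*0.771793 + p_d*0.122043] = 0.794153
  V(1,+1) = exp(-r*dt) * [p_u*2.574333 + p_m*1.630086 + p_d*0.771793] = 1.629499
  V(0,+0) = exp(-r*dt) * [p_u*1.629499 + p_m*0.794153 + p_d*0.203678] = 0.823234


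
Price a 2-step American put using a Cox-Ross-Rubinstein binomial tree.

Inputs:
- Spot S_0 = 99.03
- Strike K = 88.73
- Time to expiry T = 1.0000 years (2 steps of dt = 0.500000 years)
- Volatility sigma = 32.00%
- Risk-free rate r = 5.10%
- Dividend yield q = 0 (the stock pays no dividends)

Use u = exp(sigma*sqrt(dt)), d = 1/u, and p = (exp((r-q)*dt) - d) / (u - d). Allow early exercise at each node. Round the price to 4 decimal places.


dt = T/N = 0.500000
u = exp(sigma*sqrt(dt)) = 1.253919; d = 1/u = 0.797499
p = (exp((r-q)*dt) - d) / (u - d) = 0.500260
Discount per step: exp(-r*dt) = 0.974822
Stock lattice S(k, i) with i counting down-moves:
  k=0: S(0,0) = 99.0300
  k=1: S(1,0) = 124.1756; S(1,1) = 78.9764
  k=2: S(2,0) = 155.7062; S(2,1) = 99.0300; S(2,2) = 62.9836
Terminal payoffs V(N, i) = max(K - S_T, 0):
  V(2,0) = 0.000000; V(2,1) = 0.000000; V(2,2) = 25.746392
Backward induction: V(k, i) = exp(-r*dt) * [p * V(k+1, i) + (1-p) * V(k+1, i+1)]; then take max(V_cont, immediate exercise) for American.
  V(1,0) = exp(-r*dt) * [p*0.000000 + (1-p)*0.000000] = 0.000000; exercise = 0.000000; V(1,0) = max -> 0.000000
  V(1,1) = exp(-r*dt) * [p*0.000000 + (1-p)*25.746392] = 12.542564; exercise = 9.753632; V(1,1) = max -> 12.542564
  V(0,0) = exp(-r*dt) * [p*0.000000 + (1-p)*12.542564] = 6.110212; exercise = 0.000000; V(0,0) = max -> 6.110212

Answer: Price = V(0,0) = 6.1102


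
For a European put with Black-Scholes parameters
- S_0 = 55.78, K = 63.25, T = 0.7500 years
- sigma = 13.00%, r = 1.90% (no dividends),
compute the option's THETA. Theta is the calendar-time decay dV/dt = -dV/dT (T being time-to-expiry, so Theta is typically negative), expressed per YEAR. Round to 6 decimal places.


d1 = -0.9334620950; d2 = -1.0460453975
phi(d1) = 0.2580468105; exp(-qT) = 1.0000000000; exp(-rT) = 0.9858510507
Theta = -S*exp(-qT)*phi(d1)*sigma/(2*sqrt(T)) + r*K*exp(-rT)*N(-d2) - q*S*exp(-qT)*N(-d1)
N(-d1) = 0.8247092837; N(-d2) = 0.8522299635; sqrt(T) = 0.8660254038
Term 1 = -55.7800 * 1.0000000000 * 0.2580468105 * 0.1300 / (2 * 0.8660254038) = -1.0803381942
Term 2 = 0.0190 * 63.2500 * 0.9858510507 * 0.8522299635 = 1.0096764666
Term 3 = 0 (no dividend yield, q = 0)
Theta = -1.0803381942 + (1.0096764666) + (0.0000000000) = -0.070662

Answer: Theta = -0.070662


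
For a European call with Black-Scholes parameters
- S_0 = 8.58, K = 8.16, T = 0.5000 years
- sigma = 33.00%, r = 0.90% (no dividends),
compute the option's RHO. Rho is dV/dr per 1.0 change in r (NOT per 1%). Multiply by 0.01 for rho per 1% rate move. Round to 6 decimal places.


Answer: Rho = 2.221120

Derivation:
d1 = 0.3510452808; d2 = 0.1177000430
phi(d1) = 0.3751028861; exp(-qT) = 1.0000000000; exp(-rT) = 0.9955101098
N(d2) = 0.5468473336
Rho = K*T*exp(-rT)*N(d2) = 8.1600 * 0.5000 * 0.9955101098 * 0.5468473336 = 2.221120


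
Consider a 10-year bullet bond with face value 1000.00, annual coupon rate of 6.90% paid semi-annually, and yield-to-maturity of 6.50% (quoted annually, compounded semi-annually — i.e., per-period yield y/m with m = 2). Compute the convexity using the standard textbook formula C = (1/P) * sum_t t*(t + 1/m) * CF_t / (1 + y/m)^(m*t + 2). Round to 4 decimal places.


Coupon per period c = face * coupon_rate / m = 34.500000
Periods per year m = 2; per-period yield y/m = 0.032500
Number of cashflows N = 20
Cashflows (t years, CF_t, discount factor 1/(1+y/m)^(m*t), PV):
  t = 0.5000: CF_t = 34.500000, DF = 0.968523, PV = 33.414044
  t = 1.0000: CF_t = 34.500000, DF = 0.938037, PV = 32.362270
  t = 1.5000: CF_t = 34.500000, DF = 0.908510, PV = 31.343603
  t = 2.0000: CF_t = 34.500000, DF = 0.879913, PV = 30.357000
  t = 2.5000: CF_t = 34.500000, DF = 0.852216, PV = 29.401453
  t = 3.0000: CF_t = 34.500000, DF = 0.825391, PV = 28.475984
  t = 3.5000: CF_t = 34.500000, DF = 0.799410, PV = 27.579645
  t = 4.0000: CF_t = 34.500000, DF = 0.774247, PV = 26.711521
  t = 4.5000: CF_t = 34.500000, DF = 0.749876, PV = 25.870722
  t = 5.0000: CF_t = 34.500000, DF = 0.726272, PV = 25.056390
  t = 5.5000: CF_t = 34.500000, DF = 0.703411, PV = 24.267690
  t = 6.0000: CF_t = 34.500000, DF = 0.681270, PV = 23.503816
  t = 6.5000: CF_t = 34.500000, DF = 0.659826, PV = 22.763986
  t = 7.0000: CF_t = 34.500000, DF = 0.639056, PV = 22.047444
  t = 7.5000: CF_t = 34.500000, DF = 0.618941, PV = 21.353457
  t = 8.0000: CF_t = 34.500000, DF = 0.599458, PV = 20.681314
  t = 8.5000: CF_t = 34.500000, DF = 0.580589, PV = 20.030328
  t = 9.0000: CF_t = 34.500000, DF = 0.562314, PV = 19.399834
  t = 9.5000: CF_t = 34.500000, DF = 0.544614, PV = 18.789185
  t = 10.0000: CF_t = 1034.500000, DF = 0.527471, PV = 545.669008
Price P = sum_t PV_t = 1029.078692
Convexity numerator sum_t t*(t + 1/m) * CF_t / (1+y/m)^(m*t + 2):
  t = 0.5000: term = 15.671801
  t = 1.0000: term = 45.535500
  t = 1.5000: term = 88.204359
  t = 2.0000: term = 142.379918
  t = 2.5000: term = 206.847338
  t = 3.0000: term = 280.470967
  t = 3.5000: term = 362.190110
  t = 4.0000: term = 451.015011
  t = 4.5000: term = 546.023016
  t = 5.0000: term = 646.354929
  t = 5.5000: term = 751.211540
  t = 6.0000: term = 859.850321
  t = 6.5000: term = 971.582283
  t = 7.0000: term = 1085.768988
  t = 7.5000: term = 1201.819704
  t = 8.0000: term = 1319.188698
  t = 8.5000: term = 1437.372673
  t = 9.0000: term = 1555.908320
  t = 9.5000: term = 1674.369998
  t = 10.0000: term = 53745.049454
Convexity = (1/P) * sum = 67386.814929 / 1029.078692 = 65.482665

Answer: Convexity = 65.4827
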